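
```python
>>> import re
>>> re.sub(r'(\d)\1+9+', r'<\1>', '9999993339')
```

A backreference is literal: `\1` must see the identical characters the first group matched.
Each match is replaced using the text its own group 1 captured.

'<9><3>'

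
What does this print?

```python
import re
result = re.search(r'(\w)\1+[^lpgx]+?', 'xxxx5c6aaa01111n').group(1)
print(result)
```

The match spans [0:5] → 'xxxx5'.
Captured: group 1 = 'x'.

x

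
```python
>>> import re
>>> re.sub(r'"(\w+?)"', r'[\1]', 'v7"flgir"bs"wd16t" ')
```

'v7[flgir]bs[wd16t] '

The replacement refers to a captured group, so each match is rewritten using its own captured text.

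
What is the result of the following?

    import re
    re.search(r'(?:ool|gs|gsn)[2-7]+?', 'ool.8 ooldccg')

None

Unlike `match`, `search` isn't anchored — it looks for the pattern anywhere in the string.
Here nothing in the string fits, so the call returns None.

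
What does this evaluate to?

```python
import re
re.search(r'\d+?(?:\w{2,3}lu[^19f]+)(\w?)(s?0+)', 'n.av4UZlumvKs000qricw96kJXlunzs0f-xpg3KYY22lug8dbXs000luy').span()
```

(4, 16)

The pattern matches one or more of a digit (lazy); then 2 to 3 of a word character, then the literal 'lu', then one or more of any character except [19f] (non-capturing group); then optionally a word character (captured); then optionally a literal 's', then one or more of the literal '0' (captured).
`re.search` tries every starting position until one works.
The match spans [4:16] → '4UZlumvKs000'.
Captured: group 1 = '', group 2 = '0'.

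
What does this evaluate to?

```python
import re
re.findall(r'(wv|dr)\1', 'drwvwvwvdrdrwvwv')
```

['wv', 'dr', 'wv']

`\1` has to match the exact text group 1 already captured.
`findall` collects group 1 from each match (3 total).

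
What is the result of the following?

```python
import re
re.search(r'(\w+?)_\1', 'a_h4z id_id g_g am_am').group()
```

A backreference is literal: `\1` must see the identical characters the first group matched.
The match spans [6:11] → 'id_id'.

'id_id'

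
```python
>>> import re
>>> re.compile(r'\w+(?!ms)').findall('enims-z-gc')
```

['enims', 'z', 'gc']

Because the assertion is negative and zero-width, positions next to the forbidden text are skipped.
Scanning left to right: at [0:5] → 'enims'; at [6:7] → 'z'; at [8:10] → 'gc'.
Since nothing is captured, `findall` lists the 3 matched substrings directly.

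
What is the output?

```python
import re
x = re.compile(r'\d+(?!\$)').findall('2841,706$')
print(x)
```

`(?!…)`/`(?<!…)` only lets a position through if the neighbouring text does NOT match; no characters are consumed.
Scanning left to right: at [0:4] → '2841'; at [5:7] → '70'.
No capturing groups, so `findall` returns the 2 full match strings.

['2841', '70']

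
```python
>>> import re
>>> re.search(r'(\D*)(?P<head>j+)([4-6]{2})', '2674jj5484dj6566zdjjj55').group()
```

The pattern matches zero or more of a non-digit (captured); then one or more of a literal 'j' (captured as 'head'); then exactly 2 of a character in [4-6] (captured).
`re.search` tries every starting position until one works.
The match spans [4:8] → 'jj54'.
Captured: group 1 = 'j', group 2 = 'j', group 3 = '54'.

'jj54'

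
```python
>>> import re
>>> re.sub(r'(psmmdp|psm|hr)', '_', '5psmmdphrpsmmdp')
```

'5___'

Branches in `(...|...)` are attempted left-to-right; the first branch that allows the whole pattern to succeed is taken.
Each match is replaced by '_'.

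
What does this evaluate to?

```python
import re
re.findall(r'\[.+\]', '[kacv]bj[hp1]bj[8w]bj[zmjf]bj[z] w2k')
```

['[kacv]bj[hp1]bj[8w]bj[zmjf]bj[z]']

Scanning left to right: at [0:32] → '[kacv]bj[hp1]bj[8w]bj[zmjf]bj[z]'.
`findall` yields the raw match text (1 of them) because the pattern has no groups.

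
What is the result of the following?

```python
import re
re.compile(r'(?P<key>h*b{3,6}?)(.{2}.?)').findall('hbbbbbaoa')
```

[('hbbb', 'bba')]

Lazy quantifiers expand one character at a time until the remainder of the pattern can match.
Multiple groups make `findall` return tuples — one 2-tuple for the one match.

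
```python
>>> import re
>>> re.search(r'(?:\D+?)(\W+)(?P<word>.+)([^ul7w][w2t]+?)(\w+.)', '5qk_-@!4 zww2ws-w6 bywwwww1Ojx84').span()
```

The pattern matches one or more of a non-digit (lazy) (non-capturing group); then one or more of a non-word character (captured); then one or more of any character (captured as 'word'); then any character except [ul7w], then one or more of one of [w2t] (lazy) (captured); then one or more of a word character, then any character (captured).
`re.search` tries every starting position until one works.
The match spans [1:32] → 'qk_-@!4 zww2ws-w6 bywwwww1Ojx84'.
Captured: group 1 = '-@!', group 2 = '4 zww2ws-w6 b', group 3 = 'yw', group 4 = 'wwww1Ojx84'.

(1, 32)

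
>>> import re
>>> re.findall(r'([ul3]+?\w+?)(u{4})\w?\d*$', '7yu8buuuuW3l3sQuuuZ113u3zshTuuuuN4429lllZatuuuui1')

The pattern matches one or more of one of [ul3] (lazy), then one or more of a word character (lazy) (captured); then exactly 4 of a literal 'u' (captured); then optionally a word character, then zero or more of a digit; then anchored at the end.
With 2 capturing groups, `findall` returns a 2-tuple per match.

[('u8buuuuW3l3sQuuuZ113u3zshTuuuuN4429lllZat', 'uuuu')]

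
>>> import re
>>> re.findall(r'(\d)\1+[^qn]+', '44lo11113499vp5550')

`\1` has to match the exact text group 1 already captured.
Walking the string: at [0:18] match '44lo11113499vp5550', group 1 = '4'.
One capturing group, so `findall` returns just the captured substring from the one match — 1 in all.

['4']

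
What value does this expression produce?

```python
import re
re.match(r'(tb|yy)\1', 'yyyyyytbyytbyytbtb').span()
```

With `match`, the pattern is implicitly anchored at the beginning.
The match spans [0:4] → 'yyyy'.

(0, 4)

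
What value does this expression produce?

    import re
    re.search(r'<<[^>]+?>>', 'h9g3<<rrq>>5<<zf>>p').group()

'<<rrq>>'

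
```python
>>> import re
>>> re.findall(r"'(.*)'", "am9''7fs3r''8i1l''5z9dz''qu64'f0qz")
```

["'7fs3r''8i1l''5z9dz''qu64"]

Because there's exactly one group, `findall` drops the full match and keeps group 1 from the one hit.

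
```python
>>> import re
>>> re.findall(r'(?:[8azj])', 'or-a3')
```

Pattern: one of [8azj] (non-capturing group).
Matches: at [3:4] → 'a'.
Since nothing is captured, `findall` lists the 1 matched substring directly.

['a']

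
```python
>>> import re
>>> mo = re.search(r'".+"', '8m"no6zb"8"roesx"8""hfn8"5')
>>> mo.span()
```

(2, 25)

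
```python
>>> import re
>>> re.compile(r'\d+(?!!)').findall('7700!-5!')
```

The negative lookaround is zero-width — it rules out positions where the adjacent text would match, without consuming anything.
With no groups in the pattern, `findall` gives back each whole match — 1 here.

['770']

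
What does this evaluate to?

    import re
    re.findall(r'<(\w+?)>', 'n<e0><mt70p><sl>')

One capturing group, so `findall` returns just the captured substring from each match — 3 in all.

['e0', 'mt70p', 'sl']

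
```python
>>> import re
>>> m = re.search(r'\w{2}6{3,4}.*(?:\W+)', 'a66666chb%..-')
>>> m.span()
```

(0, 13)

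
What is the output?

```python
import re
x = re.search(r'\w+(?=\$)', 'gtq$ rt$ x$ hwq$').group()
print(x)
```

gtq

Lookahead/lookbehind check context without consuming it, so the matched span excludes the asserted characters.
`search` walks the string left to right and returns the first match it finds.
The match spans [0:3] → 'gtq'.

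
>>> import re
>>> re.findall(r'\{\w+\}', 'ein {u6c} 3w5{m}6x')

['{u6c}', '{m}']

Matches: at [4:9] → '{u6c}'; at [13:16] → '{m}'.
With no groups in the pattern, `findall` gives back each whole match — 2 here.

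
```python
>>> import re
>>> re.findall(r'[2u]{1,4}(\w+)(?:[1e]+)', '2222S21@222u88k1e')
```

['S2', '88k1']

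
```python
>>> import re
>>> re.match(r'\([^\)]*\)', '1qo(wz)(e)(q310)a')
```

None

`match` is anchored at position 0; if the pattern doesn't fit there, it returns None.
Here the pattern fails at index 0, so the call returns None.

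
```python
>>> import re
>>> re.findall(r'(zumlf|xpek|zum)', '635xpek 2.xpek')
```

With a single group, `findall` returns only what that group captured — 2 items.

['xpek', 'xpek']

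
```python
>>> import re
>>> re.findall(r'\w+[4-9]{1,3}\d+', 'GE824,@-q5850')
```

['GE824', 'q5850']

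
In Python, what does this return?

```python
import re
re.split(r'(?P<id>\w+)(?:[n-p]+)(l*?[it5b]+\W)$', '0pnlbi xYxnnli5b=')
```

['0pnlbi ', 'xYxn', 'li5b=', '']

This matches one or more of a word character (captured as 'id'); then one or more of a character in [n-p] (non-capturing group); then zero or more of a literal 'l' (lazy), then one or more of one of [it5b], then a non-word character (captured); then anchored at the end.
Because the pattern has a capturing group, `split` also inserts each captured text between the pieces.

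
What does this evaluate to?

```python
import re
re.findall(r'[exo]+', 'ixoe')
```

Pattern: one or more of one of [exo].
Since nothing is captured, `findall` lists the 1 matched substring directly.

['xoe']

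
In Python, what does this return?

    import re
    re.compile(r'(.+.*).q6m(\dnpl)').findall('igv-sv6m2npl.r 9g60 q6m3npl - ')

[('igv-sv6m2npl.r 9g60', '3npl')]

2 groups means the one result is a tuple of 2 captured strings — 1 here.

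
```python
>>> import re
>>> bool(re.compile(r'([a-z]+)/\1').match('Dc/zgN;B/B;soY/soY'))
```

False

`match` is anchored at position 0; if the pattern doesn't fit there, it returns None.
Here the pattern fails at index 0, so the call returns None, and `bool(None)` is False.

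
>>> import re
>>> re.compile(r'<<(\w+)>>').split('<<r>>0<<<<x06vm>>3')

The group in the pattern means `split` returns the separators' captures alongside the pieces.

['', 'r', '0<<', 'x06vm', '3']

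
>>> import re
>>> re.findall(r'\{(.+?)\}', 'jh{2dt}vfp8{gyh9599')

['2dt']

With a single group, `findall` returns only what that group captured — 1 item.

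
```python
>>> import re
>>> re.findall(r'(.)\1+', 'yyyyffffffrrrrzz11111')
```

A backreference is literal: `\1` must see the identical characters the first group matched.
`findall` collects group 1 from each match (5 total).

['y', 'f', 'r', 'z', '1']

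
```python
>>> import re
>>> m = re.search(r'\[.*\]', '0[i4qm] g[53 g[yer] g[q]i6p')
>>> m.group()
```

'[i4qm] g[53 g[yer] g[q]'

`search` walks the string left to right and returns the first match it finds.
The match spans [1:24] → '[i4qm] g[53 g[yer] g[q]'.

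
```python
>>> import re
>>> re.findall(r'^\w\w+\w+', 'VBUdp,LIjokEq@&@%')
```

Since nothing is captured, `findall` lists the 1 matched substring directly.

['VBUdp']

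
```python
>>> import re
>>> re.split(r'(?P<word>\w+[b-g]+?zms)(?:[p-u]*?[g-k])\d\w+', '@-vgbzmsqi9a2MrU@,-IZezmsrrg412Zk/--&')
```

The group in the pattern means `split` returns the separators' captures alongside the pieces.

['@-', 'vgbzms', '@,-', 'IZezms', '/--&']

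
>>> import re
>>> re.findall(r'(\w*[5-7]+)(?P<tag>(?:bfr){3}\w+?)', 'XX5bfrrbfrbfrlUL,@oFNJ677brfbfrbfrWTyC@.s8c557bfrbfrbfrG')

The pattern matches zero or more of a word character, then one or more of a character in [5-7] (captured); then the literal 'bfr' repeated 3 times, then one or more of a word character (lazy) (captured as 'tag').
Scanning left to right: at [40:56] match 's8c557bfrbfrbfrG', groups = ('s8c557', 'bfrbfrbfrG').
`findall` packs the 2 group values into a tuple for every match.

[('s8c557', 'bfrbfrbfrG')]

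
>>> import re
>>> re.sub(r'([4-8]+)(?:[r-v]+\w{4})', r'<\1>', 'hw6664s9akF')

This matches one or more of a character in [4-8] (captured); then one or more of a character in [r-v], then exactly 4 of a word character (non-capturing group).
`\1` in the replacement pulls in group 1's text for each match.

'hw<6664>'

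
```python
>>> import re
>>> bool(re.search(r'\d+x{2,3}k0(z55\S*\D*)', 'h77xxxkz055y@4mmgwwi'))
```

False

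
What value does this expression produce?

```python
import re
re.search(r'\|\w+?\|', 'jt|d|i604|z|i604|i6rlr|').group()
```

'|d|'

The match spans [2:5] → '|d|'.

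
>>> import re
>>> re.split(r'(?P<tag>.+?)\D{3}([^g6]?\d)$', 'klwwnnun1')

['', 'klww', 'n1', '']

A `+?`/`*?`/`{m,n}?` starts at its minimum and grows only as far as needed for what follows to match.
Because the pattern has a capturing group, `split` also inserts each captured text between the pieces.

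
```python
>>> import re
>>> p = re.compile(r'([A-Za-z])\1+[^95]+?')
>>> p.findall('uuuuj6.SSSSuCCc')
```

`\1` is not a pattern — it's the concrete string captured by group 1, re-applied verbatim.
Walking the string: at [0:5] match 'uuuuj', group 1 = 'u'; at [7:12] match 'SSSSu', group 1 = 'S'; at [12:15] match 'CCc', group 1 = 'C'.
With a single group, `findall` returns only what that group captured — 3 items.

['u', 'S', 'C']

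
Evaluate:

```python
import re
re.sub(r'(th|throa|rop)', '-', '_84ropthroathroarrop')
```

Alternation isn't longest-match — the leftmost alternative that fits at this position is chosen.
Matches: at [3:6] → 'rop'; at [6:8] → 'th'; at [11:13] → 'th'; at [17:20] → 'rop'.
Every occurrence is swapped for '-'.

'_84--roa-roar-'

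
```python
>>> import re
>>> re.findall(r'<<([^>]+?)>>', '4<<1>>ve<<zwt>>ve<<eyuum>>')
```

One capturing group, so `findall` returns just the captured substring from each match — 3 in all.

['1', 'zwt', 'eyuum']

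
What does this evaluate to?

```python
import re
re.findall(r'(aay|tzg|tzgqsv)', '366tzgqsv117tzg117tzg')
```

The regex engine tests alternatives in the order written; an earlier branch that matches wins even if a later one would match more.
One capturing group, so `findall` returns just the captured substring from each match — 3 in all.

['tzg', 'tzg', 'tzg']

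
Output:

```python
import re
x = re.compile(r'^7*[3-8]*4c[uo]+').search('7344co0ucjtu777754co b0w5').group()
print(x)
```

7344co

Pattern: anchored at the start of the string; then zero or more of the literal '7', then zero or more of a character in [3-8], then the literal '4c'; then one or more of one of [uo].
The match spans [0:6] → '7344co'.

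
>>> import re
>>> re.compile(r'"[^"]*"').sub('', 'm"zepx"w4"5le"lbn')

'mw4lbn'

Each match is replaced by ''.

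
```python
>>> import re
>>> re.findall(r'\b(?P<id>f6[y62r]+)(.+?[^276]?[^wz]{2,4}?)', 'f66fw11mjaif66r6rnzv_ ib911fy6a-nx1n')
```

[('f66', 'fw11')]

Pattern: a word boundary (`\b`, zero-width); then the literal 'f6', then one or more of one of [y62r] (captured as 'id'); then one or more of any character (lazy), then optionally any character except [276], then 2 to 4 of any character except [wz] (lazy) (captured).
With the lazy modifier that quantifier settles for the fewest repetitions that let the rest of the pattern succeed (the atoms after it are unaffected and can still be greedy).
Scanning left to right: at [0:7] match 'f66fw11', groups = ('f66', 'fw11').
2 groups means the one result is a tuple of 2 captured strings — 1 here.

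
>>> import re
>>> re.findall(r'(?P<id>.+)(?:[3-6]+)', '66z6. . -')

['66z']

The pattern matches one or more of any character (captured as 'id'); then one or more of a character in [3-6] (non-capturing group).
Walking the string: at [0:4] match '66z6', group 1 = '66z'.
`findall` collects group 1 from the one match (1 total).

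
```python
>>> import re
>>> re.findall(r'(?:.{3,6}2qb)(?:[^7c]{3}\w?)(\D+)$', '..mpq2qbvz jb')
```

['b']

Pattern: 3 to 6 of any character, then the literal '2qb' (non-capturing group); then exactly 3 of any character except [7c], then optionally a word character (non-capturing group); then one or more of a non-digit (captured); then anchored at the end.
Walking the string: at [0:13] match '..mpq2qbvz jb', group 1 = 'b'.
Because there's exactly one group, `findall` drops the full match and keeps group 1 from the one hit.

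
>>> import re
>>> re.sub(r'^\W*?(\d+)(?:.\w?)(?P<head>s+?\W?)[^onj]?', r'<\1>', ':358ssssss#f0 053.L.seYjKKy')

With the lazy modifier that quantifier settles for the fewest repetitions that let the rest of the pattern succeed (the atoms after it are unaffected and can still be greedy).
The replacement refers to a captured group, so each match is rewritten using its own captured text.

'<358>ss#f0 053.L.seYjKKy'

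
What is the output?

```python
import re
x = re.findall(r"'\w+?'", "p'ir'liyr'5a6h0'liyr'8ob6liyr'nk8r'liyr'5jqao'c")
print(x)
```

["'ir'", "'5a6h0'", "'8ob6liyr'", "'liyr'"]

With no groups in the pattern, `findall` gives back each whole match — 4 here.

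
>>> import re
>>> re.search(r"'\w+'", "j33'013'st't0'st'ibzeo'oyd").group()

"'013'"

The match spans [3:8] → "'013'".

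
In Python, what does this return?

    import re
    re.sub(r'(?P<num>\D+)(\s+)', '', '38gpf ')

This matches one or more of a non-digit (captured as 'num'); then one or more of whitespace (captured).
Matches: at [2:6] → 'gpf '.
Every occurrence is swapped for ''.

'38'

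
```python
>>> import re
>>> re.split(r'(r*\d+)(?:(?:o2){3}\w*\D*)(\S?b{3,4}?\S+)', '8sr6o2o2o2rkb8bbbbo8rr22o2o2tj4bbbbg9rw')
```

`re.split` interleaves the captured-group text with the surrounding fragments.

['8s', 'r6', 'bbbg9rw', '']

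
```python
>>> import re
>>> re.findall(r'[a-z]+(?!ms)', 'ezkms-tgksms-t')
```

['ezkms', 'tgksms', 't']

The negative lookahead/lookbehind blocks any match where the forbidden context is present.
Walking the string: at [0:5] → 'ezkms'; at [6:12] → 'tgksms'; at [13:14] → 't'.
Since nothing is captured, `findall` lists the 3 matched substrings directly.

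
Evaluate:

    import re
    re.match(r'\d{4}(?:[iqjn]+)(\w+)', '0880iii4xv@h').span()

(0, 10)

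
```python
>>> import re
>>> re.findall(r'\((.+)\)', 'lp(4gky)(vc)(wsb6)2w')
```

With a single group, `findall` returns only what that group captured — 1 item.

['4gky)(vc)(wsb6']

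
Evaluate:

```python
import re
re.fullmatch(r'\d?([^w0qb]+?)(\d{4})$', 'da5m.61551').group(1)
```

'da5m.6'

Pattern: optionally a digit; then one or more of any character except [w0qb] (lazy) (captured); then exactly 4 of a digit (captured); then anchored at the end.
`fullmatch` succeeds only if the pattern covers the string from start to end.
The match spans [0:10] → 'da5m.61551'.
Captured: group 1 = 'da5m.6', group 2 = '1551'.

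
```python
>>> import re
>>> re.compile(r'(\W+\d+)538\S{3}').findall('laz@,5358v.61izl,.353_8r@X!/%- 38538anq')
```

['!/%- 38']

Pattern: one or more of a non-word character, then one or more of a digit (captured); then the literal '538', then exactly 3 of a non-whitespace character.
Matches: at [26:39] match '!/%- 38538anq', group 1 = '!/%- 38'.
`findall` collects group 1 from the one match (1 total).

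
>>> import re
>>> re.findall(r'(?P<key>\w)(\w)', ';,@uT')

[('u', 'T')]

The pattern matches a word character (captured as 'key'); then a word character (captured).
With 2 capturing groups, `findall` returns a 2-tuple per match.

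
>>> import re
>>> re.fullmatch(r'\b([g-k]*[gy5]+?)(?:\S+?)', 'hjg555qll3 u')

None

This matches a word boundary (`\b`, zero-width); then zero or more of a character in [g-k], then one or more of one of [gy5] (lazy) (captured); then one or more of a non-whitespace character (lazy) (non-capturing group).
`re.fullmatch` requires the pattern to consume the entire string.
Here the string isn't matched end-to-end, so the call returns None.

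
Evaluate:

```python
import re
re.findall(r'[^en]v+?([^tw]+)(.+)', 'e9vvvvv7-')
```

[('vvvv7', '-')]

This matches any character except [en], then one or more of a literal 'v' (lazy); then one or more of any character except [tw] (captured); then one or more of any character (captured).
With the lazy modifier that quantifier settles for the fewest repetitions that let the rest of the pattern succeed (the atoms after it are unaffected and can still be greedy).
Matches: at [1:9] match '9vvvvv7-', groups = ('vvvv7', '-').
Multiple groups make `findall` return tuples — one 2-tuple for the one match.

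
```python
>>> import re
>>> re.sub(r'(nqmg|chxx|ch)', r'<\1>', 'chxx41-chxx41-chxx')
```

'<chxx>41-<chxx>41-<chxx>'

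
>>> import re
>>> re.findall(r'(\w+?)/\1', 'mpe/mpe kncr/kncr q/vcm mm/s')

['mpe', 'kncr']

`\1` is not a pattern — it's the concrete string captured by group 1, re-applied verbatim.
Because there's exactly one group, `findall` drops the full match and keeps group 1 from each hit.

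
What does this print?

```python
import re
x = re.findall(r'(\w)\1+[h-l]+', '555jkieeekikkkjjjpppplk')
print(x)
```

['5', 'e', 'p']

A backreference is literal: `\1` must see the identical characters the first group matched.
One capturing group, so `findall` returns just the captured substring from each match — 3 in all.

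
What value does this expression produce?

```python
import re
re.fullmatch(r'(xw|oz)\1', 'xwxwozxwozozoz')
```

`re.fullmatch` requires the pattern to consume the entire string.
Here the pattern can't cover the whole string, so the call returns None.

None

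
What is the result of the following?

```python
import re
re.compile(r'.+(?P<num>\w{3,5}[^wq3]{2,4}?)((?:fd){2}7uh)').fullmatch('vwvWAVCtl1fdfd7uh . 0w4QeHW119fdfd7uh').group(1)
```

The match spans [0:37] → 'vwvWAVCtl1fdfd7uh . 0w4QeHW119fdfd7uh'.
Captured: group 1 = 'HW119', group 2 = 'fdfd7uh'.

'HW119'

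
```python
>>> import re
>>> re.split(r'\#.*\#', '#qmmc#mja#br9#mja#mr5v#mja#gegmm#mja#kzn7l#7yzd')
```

['', '7yzd']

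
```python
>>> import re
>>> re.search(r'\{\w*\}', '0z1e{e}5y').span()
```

The match spans [4:7] → '{e}'.

(4, 7)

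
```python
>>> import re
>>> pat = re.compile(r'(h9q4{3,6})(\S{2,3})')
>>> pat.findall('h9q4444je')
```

`findall` packs the 2 group values into a tuple for every match.

[('h9q4444', 'je')]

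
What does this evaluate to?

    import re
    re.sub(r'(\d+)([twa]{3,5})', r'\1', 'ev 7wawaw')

This matches one or more of a digit (captured); then 3 to 5 of one of [twa] (captured).
Matches: at [3:9] → '7wawaw'.
Each match is replaced using the text its own group 1 captured.

'ev 7'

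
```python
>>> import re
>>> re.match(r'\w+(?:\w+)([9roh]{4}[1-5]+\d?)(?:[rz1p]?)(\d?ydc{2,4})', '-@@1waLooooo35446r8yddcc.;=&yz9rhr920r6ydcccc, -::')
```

This matches one or more of a word character; then one or more of a word character (non-capturing group); then exactly 4 of one of [9roh], then one or more of a character in [1-5], then optionally a digit (captured); then optionally one of [rz1p] (non-capturing group); then optionally a digit, then the literal 'yd', then 2 to 4 of the literal 'c' (captured).
`match` is anchored at position 0; if the pattern doesn't fit there, it returns None.
Here the string doesn't start with a match, so the call returns None.

None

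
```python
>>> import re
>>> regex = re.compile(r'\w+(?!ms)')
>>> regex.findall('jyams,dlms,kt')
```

`(?!…)`/`(?<!…)` only lets a position through if the neighbouring text does NOT match; no characters are consumed.
Scanning left to right: at [0:5] → 'jyams'; at [6:10] → 'dlms'; at [11:13] → 'kt'.
With no groups in the pattern, `findall` gives back each whole match — 3 here.

['jyams', 'dlms', 'kt']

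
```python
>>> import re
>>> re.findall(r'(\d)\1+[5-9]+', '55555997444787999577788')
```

After group 1 captures some text, `\1` only succeeds where that same text appears again.
`findall` collects group 1 from each match (2 total).

['5', '4']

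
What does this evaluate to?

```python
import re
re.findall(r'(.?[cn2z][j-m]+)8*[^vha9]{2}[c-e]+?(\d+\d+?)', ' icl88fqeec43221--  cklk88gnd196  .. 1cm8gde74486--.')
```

[('icl', '43221'), (' cklk', '196'), ('1cm', '74486')]

Pattern: optionally any character, then one of [cn2z], then one or more of a character in [j-m] (captured); then zero or more of a literal '8', then exactly 2 of any character except [vha9], then one or more of a character in [c-e] (lazy); then one or more of a digit, then one or more of a digit (lazy) (captured).
Scanning left to right: at [1:16] match 'icl88fqeec43221', groups = ('icl', '43221'); at [19:32] match ' cklk88gnd196', groups = (' cklk', '196'); at [37:49] match '1cm8gde74486', groups = ('1cm', '74486').
With 2 capturing groups, `findall` returns a 2-tuple per match.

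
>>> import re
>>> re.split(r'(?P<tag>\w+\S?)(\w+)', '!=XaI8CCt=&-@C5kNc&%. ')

['!=', 'XaI8CC', 't', '=&-@', 'C5kN', 'c', '&%. ']

The group in the pattern means `split` returns the separators' captures alongside the pieces.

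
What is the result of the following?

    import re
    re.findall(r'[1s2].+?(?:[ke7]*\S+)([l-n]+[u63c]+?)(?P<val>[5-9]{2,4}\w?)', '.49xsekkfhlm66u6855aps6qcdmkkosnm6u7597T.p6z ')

This matches one of [1s2], then one or more of any character (lazy); then zero or more of one of [ke7], then one or more of a non-whitespace character (non-capturing group); then one or more of a character in [l-n], then one or more of one of [u63c] (lazy) (captured); then 2 to 4 of a character in [5-9], then optionally a word character (captured as 'val').
Scanning left to right: at [4:40] match 'sekkfhlm66u6855aps6qcdmkkosnm6u7597T', groups = ('m6u', '7597T').
2 groups means the one result is a tuple of 2 captured strings — 1 here.

[('m6u', '7597T')]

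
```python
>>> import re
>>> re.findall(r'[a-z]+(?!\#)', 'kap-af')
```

['kap', 'af']

The negative lookaround is zero-width — it rules out positions where the adjacent text would match, without consuming anything.
Walking the string: at [0:3] → 'kap'; at [4:6] → 'af'.
`findall` yields the raw match text (2 of them) because the pattern has no groups.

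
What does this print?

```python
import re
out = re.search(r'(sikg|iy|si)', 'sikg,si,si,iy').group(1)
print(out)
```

sikg

The match spans [0:4] → 'sikg'.
Captured: group 1 = 'sikg'.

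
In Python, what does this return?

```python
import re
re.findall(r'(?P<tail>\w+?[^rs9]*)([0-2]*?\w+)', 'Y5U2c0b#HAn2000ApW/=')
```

This matches one or more of a word character (lazy), then zero or more of any character except [rs9] (captured as 'tail'); then zero or more of a character in [0-2] (lazy), then one or more of a word character (captured).
Walking the string: at [0:18] match 'Y5U2c0b#HAn2000ApW', groups = ('Y5U2c0b#HAn2000Ap', 'W').
Multiple groups make `findall` return tuples — one 2-tuple for the one match.

[('Y5U2c0b#HAn2000Ap', 'W')]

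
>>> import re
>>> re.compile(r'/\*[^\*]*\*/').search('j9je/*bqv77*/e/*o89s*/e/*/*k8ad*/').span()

(4, 13)

Unlike `match`, `search` isn't anchored — it looks for the pattern anywhere in the string.
The match spans [4:13] → '/*bqv77*/'.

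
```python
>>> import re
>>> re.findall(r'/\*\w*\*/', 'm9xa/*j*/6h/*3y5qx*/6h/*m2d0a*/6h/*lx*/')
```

['/*j*/', '/*3y5qx*/', '/*m2d0a*/', '/*lx*/']

Since nothing is captured, `findall` lists the 4 matched substrings directly.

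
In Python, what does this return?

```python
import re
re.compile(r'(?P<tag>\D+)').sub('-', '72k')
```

'72-'

This matches one or more of a non-digit (captured as 'tag').
Each match is replaced by '-'.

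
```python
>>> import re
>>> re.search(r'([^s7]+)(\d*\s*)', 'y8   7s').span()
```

The pattern matches one or more of any character except [s7] (captured); then zero or more of a digit, then zero or more of whitespace (captured).
The match spans [0:6] → 'y8   7'.

(0, 6)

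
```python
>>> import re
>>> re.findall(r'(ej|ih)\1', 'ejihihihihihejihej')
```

['ih', 'ih']

After group 1 captures some text, `\1` only succeeds where that same text appears again.
Walking the string: at [2:6] match 'ihih', group 1 = 'ih'; at [6:10] match 'ihih', group 1 = 'ih'.
`findall` collects group 1 from each match (2 total).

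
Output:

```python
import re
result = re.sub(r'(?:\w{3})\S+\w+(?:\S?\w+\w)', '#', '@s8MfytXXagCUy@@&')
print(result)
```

Every occurrence is swapped for '#'.

@#@@&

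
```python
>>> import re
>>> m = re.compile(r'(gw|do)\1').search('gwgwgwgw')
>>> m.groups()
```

After group 1 captures some text, `\1` only succeeds where that same text appears again.
`re.search` tries every starting position until one works.
The match spans [0:4] → 'gwgw'.
Captured: group 1 = 'gw'.

('gw',)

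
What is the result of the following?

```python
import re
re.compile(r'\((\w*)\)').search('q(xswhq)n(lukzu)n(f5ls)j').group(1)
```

'xswhq'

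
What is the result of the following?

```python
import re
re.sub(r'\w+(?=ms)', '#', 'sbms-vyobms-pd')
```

'#ms-#ms-pd'

Because the assertion is zero-width, the text it checks is not consumed and won't appear in the result.
Matches: at [0:2] → 'sb'; at [5:9] → 'vyob'.
Each match is replaced by '#'.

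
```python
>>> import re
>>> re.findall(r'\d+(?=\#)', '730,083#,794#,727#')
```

['083', '794', '727']

Lookahead/lookbehind check context without consuming it, so the matched span excludes the asserted characters.
`findall` yields the raw match text (3 of them) because the pattern has no groups.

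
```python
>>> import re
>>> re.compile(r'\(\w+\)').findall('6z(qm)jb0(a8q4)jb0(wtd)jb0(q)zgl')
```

['(qm)', '(a8q4)', '(wtd)', '(q)']

Walking the string: at [2:6] → '(qm)'; at [9:15] → '(a8q4)'; at [18:23] → '(wtd)'; at [26:29] → '(q)'.
No capturing groups, so `findall` returns the 4 full match strings.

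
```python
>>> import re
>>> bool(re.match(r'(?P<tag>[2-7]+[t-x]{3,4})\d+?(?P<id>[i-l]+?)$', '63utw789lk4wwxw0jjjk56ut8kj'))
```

False

The pattern matches one or more of a character in [2-7], then 3 to 4 of a character in [t-x] (captured as 'tag'); then one or more of a digit (lazy); then one or more of a character in [i-l] (lazy) (captured as 'id'); then anchored at the end.
`match` is anchored at position 0; if the pattern doesn't fit there, it returns None.
Here position 0 doesn't satisfy it, so the call returns None, and `bool(None)` is False.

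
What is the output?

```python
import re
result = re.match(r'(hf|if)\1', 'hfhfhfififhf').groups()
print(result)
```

('hf',)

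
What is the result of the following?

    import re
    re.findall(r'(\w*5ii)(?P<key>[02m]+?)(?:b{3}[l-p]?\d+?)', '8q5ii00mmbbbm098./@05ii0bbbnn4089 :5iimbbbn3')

This matches zero or more of a word character, then the literal '5ii' (captured); then one or more of one of [02m] (lazy) (captured as 'key'); then exactly 3 of a literal 'b', then optionally a character in [l-p], then one or more of a digit (lazy) (non-capturing group).
`findall` packs the 2 group values into a tuple for every match.

[('8q5ii', '00mm'), ('5ii', 'm')]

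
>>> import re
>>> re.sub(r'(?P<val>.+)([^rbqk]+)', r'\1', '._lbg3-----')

Pattern: one or more of any character (captured as 'val'); then one or more of any character except [rbqk] (captured).
Matches: at [0:11] → '._lbg3-----'.
Each match is replaced using the text its own group 1 captured.

'._lbg3----'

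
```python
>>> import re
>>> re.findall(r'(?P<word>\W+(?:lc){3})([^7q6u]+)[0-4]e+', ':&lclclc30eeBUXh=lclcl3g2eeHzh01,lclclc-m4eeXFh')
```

[(':&lclclc', '30eeBUXh=lclcl3g2eeHzh01,lclclc-m')]

The pattern matches one or more of a non-word character, then the literal 'lc' repeated 3 times (captured as 'word'); then one or more of any character except [7q6u] (captured); then a character in [0-4], then one or more of the literal 'e'.
2 groups means the one result is a tuple of 2 captured strings — 1 here.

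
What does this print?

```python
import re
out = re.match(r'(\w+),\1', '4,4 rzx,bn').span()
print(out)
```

(0, 3)

`re.match` only tries the pattern at the start of the string.
The match spans [0:3] → '4,4'.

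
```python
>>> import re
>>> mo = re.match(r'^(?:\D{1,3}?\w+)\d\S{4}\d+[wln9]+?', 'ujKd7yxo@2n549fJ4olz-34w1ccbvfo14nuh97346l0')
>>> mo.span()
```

(0, 11)

Pattern: anchored at the start of the string; then 1 to 3 of a non-digit (lazy), then one or more of a word character (non-capturing group); then a digit, then exactly 4 of a non-whitespace character; then one or more of a digit, then one or more of one of [wln9] (lazy).
With `match`, the pattern is implicitly anchored at the beginning.
The match spans [0:11] → 'ujKd7yxo@2n'.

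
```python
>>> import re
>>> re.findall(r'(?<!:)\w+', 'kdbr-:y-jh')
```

The negative lookaround is zero-width — it rules out positions where the adjacent text would match, without consuming anything.
With no groups in the pattern, `findall` gives back each whole match — 2 here.

['kdbr', 'jh']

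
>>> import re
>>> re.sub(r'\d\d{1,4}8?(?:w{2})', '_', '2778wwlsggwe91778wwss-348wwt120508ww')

'_lsggwe_ss-_t_'

Pattern: a digit, then 1 to 4 of a digit, then optionally the literal '8'; then exactly 2 of a literal 'w' (non-capturing group).
Matches: at [0:6] → '2778ww'; at [12:19] → '91778ww'; at [22:27] → '348ww'; at [28:36] → '120508ww'.
`sub` substitutes '_' at each match site.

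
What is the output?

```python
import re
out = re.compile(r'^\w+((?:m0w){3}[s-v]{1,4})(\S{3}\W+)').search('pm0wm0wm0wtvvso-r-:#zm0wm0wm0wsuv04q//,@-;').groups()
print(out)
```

Pattern: anchored at the start of the string; then one or more of a word character; then the literal 'm0w' repeated 3 times, then 1 to 4 of a character in [s-v] (captured); then exactly 3 of a non-whitespace character, then one or more of a non-word character (captured).
`re.search` scans for the first position where the pattern succeeds.
The match spans [0:20] → 'pm0wm0wm0wtvvso-r-:#'.
Captured: group 1 = 'm0wm0wm0wtvvs', group 2 = 'o-r-:#'.

('m0wm0wm0wtvvs', 'o-r-:#')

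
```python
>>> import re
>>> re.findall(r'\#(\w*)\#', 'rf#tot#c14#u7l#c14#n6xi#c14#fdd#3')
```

['tot', 'u7l', 'n6xi', 'fdd']

Matches: at [2:7] match '#tot#', group 1 = 'tot'; at [10:15] match '#u7l#', group 1 = 'u7l'; at [18:24] match '#n6xi#', group 1 = 'n6xi'; at [27:32] match '#fdd#', group 1 = 'fdd'.
`findall` collects group 1 from each match (4 total).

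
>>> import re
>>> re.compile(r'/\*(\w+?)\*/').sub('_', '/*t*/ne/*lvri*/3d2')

'_ne_3d2'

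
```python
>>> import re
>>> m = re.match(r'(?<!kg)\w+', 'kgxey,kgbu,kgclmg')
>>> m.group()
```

Because the assertion is negative and zero-width, positions next to the forbidden text are skipped.
With `match`, the pattern is implicitly anchored at the beginning.
The match spans [0:5] → 'kgxey'.

'kgxey'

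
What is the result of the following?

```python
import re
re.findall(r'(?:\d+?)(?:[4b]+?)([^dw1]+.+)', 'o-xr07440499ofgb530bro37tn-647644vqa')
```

The pattern matches one or more of a digit (lazy) (non-capturing group); then one or more of one of [4b] (lazy) (non-capturing group); then one or more of any character except [dw1], then one or more of any character (captured).
The `?` after the quantifier makes it lazy — it takes as little as possible before letting the rest of the pattern try.
Scanning left to right: at [4:36] match '07440499ofgb530bro37tn-647644vqa', group 1 = '40499ofgb530bro37tn-647644vqa'.
Because there's exactly one group, `findall` drops the full match and keeps group 1 from the one hit.

['40499ofgb530bro37tn-647644vqa']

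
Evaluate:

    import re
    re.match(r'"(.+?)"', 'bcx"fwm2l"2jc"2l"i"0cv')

None

`re.match` won't scan ahead — the pattern has to work from the very first character.
Here position 0 doesn't satisfy it, so the call returns None.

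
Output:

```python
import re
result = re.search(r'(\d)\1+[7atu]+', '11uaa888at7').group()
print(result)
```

`\1` is not a pattern — it's the concrete string captured by group 1, re-applied verbatim.
`re.search` scans for the first position where the pattern succeeds.
The match spans [0:5] → '11uaa'.
Captured: group 1 = '1'.

11uaa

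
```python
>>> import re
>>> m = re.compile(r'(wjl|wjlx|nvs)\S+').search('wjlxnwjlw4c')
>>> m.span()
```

(0, 11)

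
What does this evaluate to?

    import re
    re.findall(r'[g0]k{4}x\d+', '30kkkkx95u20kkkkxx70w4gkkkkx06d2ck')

With no groups in the pattern, `findall` gives back each whole match — 2 here.

['0kkkkx95', 'gkkkkx06']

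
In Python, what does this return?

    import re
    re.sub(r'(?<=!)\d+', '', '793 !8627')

'793 !'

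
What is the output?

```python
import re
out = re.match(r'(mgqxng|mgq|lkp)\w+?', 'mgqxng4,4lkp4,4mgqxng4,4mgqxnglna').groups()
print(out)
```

('mgqxng',)

The match spans [0:7] → 'mgqxng4'.
Captured: group 1 = 'mgqxng'.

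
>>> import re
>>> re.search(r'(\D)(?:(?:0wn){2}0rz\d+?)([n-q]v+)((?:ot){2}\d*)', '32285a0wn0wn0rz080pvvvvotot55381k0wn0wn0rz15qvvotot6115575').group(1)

Pattern: a non-digit (captured); then the literal '0wn' repeated 2 times, then the literal '0rz', then one or more of a digit (lazy) (non-capturing group); then a character in [n-q], then one or more of the literal 'v' (captured); then the literal 'ot' repeated 2 times, then zero or more of a digit (captured).
Unlike `match`, `search` isn't anchored — it looks for the pattern anywhere in the string.
The match spans [5:32] → 'a0wn0wn0rz080pvvvvotot55381'.
Captured: group 1 = 'a', group 2 = 'pvvvv', group 3 = 'otot55381'.

'a'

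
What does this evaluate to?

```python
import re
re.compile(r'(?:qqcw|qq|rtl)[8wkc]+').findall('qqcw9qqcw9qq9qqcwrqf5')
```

['qqcw', 'qqcw', 'qqcw']

Walking the string: at [0:4] → 'qqcw'; at [5:9] → 'qqcw'; at [13:17] → 'qqcw'.
No capturing groups, so `findall` returns the 3 full match strings.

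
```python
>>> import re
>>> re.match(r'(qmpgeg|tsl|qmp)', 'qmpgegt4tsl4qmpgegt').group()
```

With `match`, the pattern is implicitly anchored at the beginning.
The match spans [0:6] → 'qmpgeg'.

'qmpgeg'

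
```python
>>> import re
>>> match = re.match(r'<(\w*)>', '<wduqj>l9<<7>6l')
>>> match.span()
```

(0, 7)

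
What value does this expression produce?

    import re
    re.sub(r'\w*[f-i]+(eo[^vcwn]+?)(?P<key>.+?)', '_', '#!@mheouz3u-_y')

'#!@_3u-_y'

The pattern matches zero or more of a word character, then one or more of a character in [f-i]; then the literal 'eo', then one or more of any character except [vcwn] (lazy) (captured); then one or more of any character (lazy) (captured as 'key').
Matches: at [3:9] → 'mheouz'.
Each match is replaced by '_'.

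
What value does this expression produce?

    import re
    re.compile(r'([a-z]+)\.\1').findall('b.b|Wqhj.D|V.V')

After group 1 captures some text, `\1` only succeeds where that same text appears again.
With a single group, `findall` returns only what that group captured — 1 item.

['b']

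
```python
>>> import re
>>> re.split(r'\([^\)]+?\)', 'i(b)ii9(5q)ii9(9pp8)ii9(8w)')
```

['i', 'ii9', 'ii9', 'ii9', '']

`split` removes every match and returns the 5 fragments in between.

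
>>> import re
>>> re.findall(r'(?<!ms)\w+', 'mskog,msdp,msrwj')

The negative lookahead/lookbehind blocks any match where the forbidden context is present.
With no groups in the pattern, `findall` gives back each whole match — 3 here.

['mskog', 'msdp', 'msrwj']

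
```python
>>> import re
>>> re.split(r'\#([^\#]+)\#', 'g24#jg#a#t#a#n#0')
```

['g24', 'jg', 'a', 't', 'a', 'n', '0']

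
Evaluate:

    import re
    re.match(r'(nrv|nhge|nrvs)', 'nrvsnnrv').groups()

The regex engine tests alternatives in the order written; an earlier branch that matches wins even if a later one would match more.
With `match`, the pattern is implicitly anchored at the beginning.
The match spans [0:3] → 'nrv'.
Captured: group 1 = 'nrv'.

('nrv',)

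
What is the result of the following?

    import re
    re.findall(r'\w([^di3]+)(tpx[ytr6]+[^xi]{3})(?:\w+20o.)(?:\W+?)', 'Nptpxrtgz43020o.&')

Pattern: a word character; then one or more of any character except [di3] (captured); then the literal 'tpx', then one or more of one of [ytr6], then exactly 3 of any character except [xi] (captured); then one or more of a word character, then the literal '20o', then any character (non-capturing group); then one or more of a non-word character (lazy) (non-capturing group).
Walking the string: at [0:17] match 'Nptpxrtgz43020o.&', groups = ('p', 'tpxrtgz4').
`findall` packs the 2 group values into a tuple for every match.

[('p', 'tpxrtgz4')]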